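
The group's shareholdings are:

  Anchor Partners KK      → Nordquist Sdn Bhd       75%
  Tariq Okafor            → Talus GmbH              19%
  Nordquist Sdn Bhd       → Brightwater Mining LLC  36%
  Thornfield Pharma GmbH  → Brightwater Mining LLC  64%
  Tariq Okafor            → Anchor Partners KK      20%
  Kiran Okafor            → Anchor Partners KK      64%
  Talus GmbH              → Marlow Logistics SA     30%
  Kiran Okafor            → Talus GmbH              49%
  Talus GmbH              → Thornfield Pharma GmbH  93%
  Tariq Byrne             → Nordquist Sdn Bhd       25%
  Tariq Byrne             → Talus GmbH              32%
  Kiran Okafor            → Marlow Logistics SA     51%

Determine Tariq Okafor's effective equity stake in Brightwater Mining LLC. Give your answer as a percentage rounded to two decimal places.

Tariq Okafor reaches Brightwater along 2 paths.
Via Talus → Thornfield: 19% × 93% × 64% = 11.3088%.
Via Anchor → Nordquist: 20% × 75% × 36% = 5.4%.
Total: 11.3088% + 5.4% = 16.7088%.
Rounded: 16.71%.

16.71%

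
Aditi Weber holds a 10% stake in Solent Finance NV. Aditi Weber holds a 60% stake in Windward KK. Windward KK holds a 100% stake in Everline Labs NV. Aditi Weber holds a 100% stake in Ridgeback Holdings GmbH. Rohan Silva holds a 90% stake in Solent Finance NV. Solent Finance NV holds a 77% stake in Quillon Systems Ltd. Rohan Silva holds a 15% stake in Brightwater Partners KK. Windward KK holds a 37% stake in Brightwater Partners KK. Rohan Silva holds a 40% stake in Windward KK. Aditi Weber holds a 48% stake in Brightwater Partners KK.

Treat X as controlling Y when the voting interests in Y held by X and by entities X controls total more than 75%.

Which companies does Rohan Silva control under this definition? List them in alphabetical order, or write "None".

Rohan holds 90% of Solent, so Rohan controls Solent.
Solent holds 77% of Quillon, so Rohan controls Quillon.
No other company's threshold is met.

Quillon Systems Ltd, Solent Finance NV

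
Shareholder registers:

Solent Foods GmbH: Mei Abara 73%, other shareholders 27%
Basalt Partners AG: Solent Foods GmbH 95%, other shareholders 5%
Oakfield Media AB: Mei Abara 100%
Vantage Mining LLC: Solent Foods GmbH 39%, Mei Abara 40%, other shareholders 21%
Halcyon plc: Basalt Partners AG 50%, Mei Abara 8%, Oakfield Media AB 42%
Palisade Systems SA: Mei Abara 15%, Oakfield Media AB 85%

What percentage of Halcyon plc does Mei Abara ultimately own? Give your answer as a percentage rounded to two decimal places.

Mei reaches Halcyon along 3 paths.
Via Solent → Basalt: 73% × 95% × 50% = 34.675%.
Direct stake: 8% = 8%.
Via Oakfield: 100% × 42% = 42%.
Total: 34.675% + 8% + 42% = 84.675%.
Rounded: 84.68%.

84.68%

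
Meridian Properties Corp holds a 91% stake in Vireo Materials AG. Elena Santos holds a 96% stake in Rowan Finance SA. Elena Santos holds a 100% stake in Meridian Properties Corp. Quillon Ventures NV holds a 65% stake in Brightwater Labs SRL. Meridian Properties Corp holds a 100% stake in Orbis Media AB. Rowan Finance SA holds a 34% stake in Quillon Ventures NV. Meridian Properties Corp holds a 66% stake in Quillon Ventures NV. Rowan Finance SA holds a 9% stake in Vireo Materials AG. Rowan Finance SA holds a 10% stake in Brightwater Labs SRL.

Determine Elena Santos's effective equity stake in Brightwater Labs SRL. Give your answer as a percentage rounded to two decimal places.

Elena reaches Brightwater along 3 paths.
Via Meridian → Quillon: 100% × 66% × 65% = 42.9%.
Via Rowan → Quillon: 96% × 34% × 65% = 21.216%.
Via Rowan: 96% × 10% = 9.6%.
Total: 42.9% + 21.216% + 9.6% = 73.716%.
Rounded: 73.72%.

73.72%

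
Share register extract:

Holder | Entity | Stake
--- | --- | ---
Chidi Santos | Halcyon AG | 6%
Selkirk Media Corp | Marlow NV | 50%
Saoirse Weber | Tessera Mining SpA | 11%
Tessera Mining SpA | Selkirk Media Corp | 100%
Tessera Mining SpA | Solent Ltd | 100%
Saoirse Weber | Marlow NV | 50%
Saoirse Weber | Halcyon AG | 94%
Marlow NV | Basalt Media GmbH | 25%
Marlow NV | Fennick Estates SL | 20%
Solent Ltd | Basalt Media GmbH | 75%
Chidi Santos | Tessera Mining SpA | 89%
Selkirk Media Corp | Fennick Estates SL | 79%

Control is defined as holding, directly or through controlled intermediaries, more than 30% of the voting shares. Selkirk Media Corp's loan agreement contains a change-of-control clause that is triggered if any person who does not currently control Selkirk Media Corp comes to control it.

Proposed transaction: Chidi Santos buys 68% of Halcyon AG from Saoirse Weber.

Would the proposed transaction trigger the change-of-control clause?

The purchase adds only to Chidi's holdings (Saoirse's stake shrinks), so Chidi is the only person who could newly come to control Selkirk.
Chidi holds 89% of Tessera, so Chidi controls Tessera.
Tessera holds 100% of Selkirk, so Chidi controls Selkirk.
So Chidi already controls Selkirk before the transaction.
After the purchase, Chidi's direct stake in Halcyon rises to 6% + 68% = 74%, and Saoirse's stake falls to 26%.
Chidi controlled Selkirk already, so this is not a new person acquiring control; every other person's position is unchanged or reduced.
No new person acquires control, so the clause is not triggered.

No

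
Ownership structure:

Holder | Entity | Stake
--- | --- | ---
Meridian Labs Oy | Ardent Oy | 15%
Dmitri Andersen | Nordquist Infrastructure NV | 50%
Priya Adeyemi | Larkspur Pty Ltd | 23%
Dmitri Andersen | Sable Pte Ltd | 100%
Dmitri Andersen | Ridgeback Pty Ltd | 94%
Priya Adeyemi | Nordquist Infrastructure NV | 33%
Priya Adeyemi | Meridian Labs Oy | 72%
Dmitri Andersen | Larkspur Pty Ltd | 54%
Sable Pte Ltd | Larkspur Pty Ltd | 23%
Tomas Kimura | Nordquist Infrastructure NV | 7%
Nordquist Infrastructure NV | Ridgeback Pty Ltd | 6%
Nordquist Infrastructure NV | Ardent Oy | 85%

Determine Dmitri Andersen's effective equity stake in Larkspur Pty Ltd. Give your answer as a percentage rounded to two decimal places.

Dmitri reaches Larkspur along 2 paths.
Direct stake: 54% = 54%.
Via Sable: 100% × 23% = 23%.
Total: 54% + 23% = 77%.
Rounded: 77.00%.

77.00%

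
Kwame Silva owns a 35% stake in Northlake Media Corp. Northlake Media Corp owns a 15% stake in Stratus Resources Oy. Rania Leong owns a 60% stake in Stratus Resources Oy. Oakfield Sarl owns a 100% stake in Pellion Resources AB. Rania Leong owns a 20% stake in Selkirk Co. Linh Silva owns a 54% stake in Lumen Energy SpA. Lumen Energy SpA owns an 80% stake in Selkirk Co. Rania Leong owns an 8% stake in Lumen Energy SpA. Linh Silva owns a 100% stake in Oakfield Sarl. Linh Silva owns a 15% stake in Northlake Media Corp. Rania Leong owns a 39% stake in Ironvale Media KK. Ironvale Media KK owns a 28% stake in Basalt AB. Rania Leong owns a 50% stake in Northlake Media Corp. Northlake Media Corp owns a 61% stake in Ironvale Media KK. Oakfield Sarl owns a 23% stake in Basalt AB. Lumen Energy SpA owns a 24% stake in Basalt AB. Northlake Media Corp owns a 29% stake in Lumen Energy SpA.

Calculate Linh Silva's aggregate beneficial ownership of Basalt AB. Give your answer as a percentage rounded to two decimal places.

Linh reaches Basalt along 4 paths.
Via Oakfield: 100% × 23% = 23%.
Via Northlake → Ironvale: 15% × 61% × 28% = 2.562%.
Via Northlake → Lumen: 15% × 29% × 24% = 1.044%.
Via Lumen: 54% × 24% = 12.96%.
Total: 23% + 2.562% + 1.044% + 12.96% = 39.566%.
Rounded: 39.57%.

39.57%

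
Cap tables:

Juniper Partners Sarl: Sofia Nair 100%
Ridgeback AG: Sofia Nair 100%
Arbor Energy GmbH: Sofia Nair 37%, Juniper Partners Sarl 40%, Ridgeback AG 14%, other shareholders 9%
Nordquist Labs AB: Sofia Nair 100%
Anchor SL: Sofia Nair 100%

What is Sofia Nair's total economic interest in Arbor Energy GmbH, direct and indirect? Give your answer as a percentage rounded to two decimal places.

91.00%

Sofia reaches Arbor along 3 paths.
Direct stake: 37% = 37%.
Via Juniper: 100% × 40% = 40%.
Via Ridgeback: 100% × 14% = 14%.
Total: 37% + 40% + 14% = 91%.
Rounded: 91.00%.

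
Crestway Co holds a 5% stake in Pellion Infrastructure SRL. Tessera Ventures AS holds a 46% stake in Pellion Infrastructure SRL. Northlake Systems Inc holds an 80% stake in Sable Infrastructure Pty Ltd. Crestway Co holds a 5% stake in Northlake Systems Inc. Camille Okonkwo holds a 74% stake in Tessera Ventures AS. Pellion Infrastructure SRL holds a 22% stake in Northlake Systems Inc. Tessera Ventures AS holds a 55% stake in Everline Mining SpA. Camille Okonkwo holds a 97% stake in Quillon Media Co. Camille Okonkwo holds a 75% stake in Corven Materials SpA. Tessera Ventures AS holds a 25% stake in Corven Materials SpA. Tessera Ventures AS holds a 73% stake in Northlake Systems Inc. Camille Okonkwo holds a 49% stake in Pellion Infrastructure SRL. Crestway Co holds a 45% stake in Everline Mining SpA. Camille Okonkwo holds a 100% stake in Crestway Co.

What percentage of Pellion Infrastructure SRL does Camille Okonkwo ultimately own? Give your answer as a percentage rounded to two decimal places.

88.04%

Camille reaches Pellion along 3 paths.
Via Tessera: 74% × 46% = 34.04%.
Direct stake: 49% = 49%.
Via Crestway: 100% × 5% = 5%.
Total: 34.04% + 49% + 5% = 88.04%.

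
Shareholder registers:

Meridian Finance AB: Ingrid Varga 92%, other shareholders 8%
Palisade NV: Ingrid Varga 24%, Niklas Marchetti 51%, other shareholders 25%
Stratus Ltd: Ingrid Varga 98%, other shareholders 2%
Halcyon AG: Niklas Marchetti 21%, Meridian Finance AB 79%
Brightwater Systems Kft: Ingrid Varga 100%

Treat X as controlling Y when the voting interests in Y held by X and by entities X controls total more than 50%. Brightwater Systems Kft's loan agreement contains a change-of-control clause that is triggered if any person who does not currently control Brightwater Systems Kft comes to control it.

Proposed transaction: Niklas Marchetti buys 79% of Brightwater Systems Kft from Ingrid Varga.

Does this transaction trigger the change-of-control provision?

Yes

The purchase adds only to Niklas's holdings (Ingrid's stake shrinks), so Niklas is the only person who could newly come to control Brightwater.
Niklas holds 51% of Palisade, so Niklas controls Palisade.
Neither Niklas nor any entity Niklas controls holds any voting interest in Brightwater.
So before the transaction, Niklas does not control Brightwater.
After the purchase, Niklas holds 79% of Brightwater directly, and Ingrid's stake falls to 21%.
Niklas holds 79% of Brightwater, so Niklas controls Brightwater.
Niklas did not control Brightwater before and does after, so the clause is triggered.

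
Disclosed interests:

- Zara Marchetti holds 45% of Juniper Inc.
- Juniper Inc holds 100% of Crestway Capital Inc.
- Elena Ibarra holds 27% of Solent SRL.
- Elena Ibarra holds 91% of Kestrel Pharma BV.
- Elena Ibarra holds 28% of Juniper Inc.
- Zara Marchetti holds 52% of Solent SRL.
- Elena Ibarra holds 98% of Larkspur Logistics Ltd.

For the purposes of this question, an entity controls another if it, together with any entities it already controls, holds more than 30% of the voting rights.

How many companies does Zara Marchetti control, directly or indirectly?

Zara holds 45% of Juniper, so Zara controls Juniper.
Zara holds 52% of Solent, so Zara controls Solent.
Juniper holds 100% of Crestway, so Zara controls Crestway.
No other company's threshold is met.
Zara controls 3 companies.

3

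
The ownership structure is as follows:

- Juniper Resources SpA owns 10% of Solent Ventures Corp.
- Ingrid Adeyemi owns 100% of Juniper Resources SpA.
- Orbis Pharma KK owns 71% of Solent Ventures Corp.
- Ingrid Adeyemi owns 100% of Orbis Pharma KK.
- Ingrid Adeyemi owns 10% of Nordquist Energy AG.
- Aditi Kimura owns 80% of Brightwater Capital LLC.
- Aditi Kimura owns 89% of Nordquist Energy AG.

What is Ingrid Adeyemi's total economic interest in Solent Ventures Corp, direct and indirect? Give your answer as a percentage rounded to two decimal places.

81.00%

Ingrid reaches Solent along 2 paths.
Via Orbis: 100% × 71% = 71%.
Via Juniper: 100% × 10% = 10%.
Total: 71% + 10% = 81%.
Rounded: 81.00%.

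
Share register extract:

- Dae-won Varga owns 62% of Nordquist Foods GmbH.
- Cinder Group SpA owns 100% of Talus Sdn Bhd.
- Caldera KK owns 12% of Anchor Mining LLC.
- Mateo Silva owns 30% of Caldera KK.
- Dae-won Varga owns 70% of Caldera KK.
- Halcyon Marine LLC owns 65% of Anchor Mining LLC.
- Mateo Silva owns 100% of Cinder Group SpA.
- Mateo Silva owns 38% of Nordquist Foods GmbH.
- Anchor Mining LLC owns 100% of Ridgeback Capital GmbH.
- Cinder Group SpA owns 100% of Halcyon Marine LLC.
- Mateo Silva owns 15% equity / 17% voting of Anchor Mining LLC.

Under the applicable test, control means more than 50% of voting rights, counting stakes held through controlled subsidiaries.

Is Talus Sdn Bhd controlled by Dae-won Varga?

No

Dae-won holds 62% of Nordquist, so Dae-won controls Nordquist.
Dae-won holds 70% of Caldera, so Dae-won controls Caldera.
Neither Dae-won nor any entity Dae-won controls holds any voting interest in Talus.
So Dae-won does not control Talus.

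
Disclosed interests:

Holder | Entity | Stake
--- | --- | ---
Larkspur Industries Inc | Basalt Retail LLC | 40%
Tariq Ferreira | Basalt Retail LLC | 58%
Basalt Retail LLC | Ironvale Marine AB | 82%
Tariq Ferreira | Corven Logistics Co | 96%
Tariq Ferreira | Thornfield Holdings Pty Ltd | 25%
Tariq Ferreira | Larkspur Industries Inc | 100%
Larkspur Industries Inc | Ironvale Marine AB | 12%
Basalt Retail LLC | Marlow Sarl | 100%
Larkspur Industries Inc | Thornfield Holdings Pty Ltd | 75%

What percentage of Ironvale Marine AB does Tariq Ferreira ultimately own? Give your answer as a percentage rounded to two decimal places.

Tariq reaches Ironvale along 3 paths.
Via Larkspur: 100% × 12% = 12%.
Via Larkspur → Basalt: 100% × 40% × 82% = 32.8%.
Via Basalt: 58% × 82% = 47.56%.
Total: 12% + 32.8% + 47.56% = 92.36%.

92.36%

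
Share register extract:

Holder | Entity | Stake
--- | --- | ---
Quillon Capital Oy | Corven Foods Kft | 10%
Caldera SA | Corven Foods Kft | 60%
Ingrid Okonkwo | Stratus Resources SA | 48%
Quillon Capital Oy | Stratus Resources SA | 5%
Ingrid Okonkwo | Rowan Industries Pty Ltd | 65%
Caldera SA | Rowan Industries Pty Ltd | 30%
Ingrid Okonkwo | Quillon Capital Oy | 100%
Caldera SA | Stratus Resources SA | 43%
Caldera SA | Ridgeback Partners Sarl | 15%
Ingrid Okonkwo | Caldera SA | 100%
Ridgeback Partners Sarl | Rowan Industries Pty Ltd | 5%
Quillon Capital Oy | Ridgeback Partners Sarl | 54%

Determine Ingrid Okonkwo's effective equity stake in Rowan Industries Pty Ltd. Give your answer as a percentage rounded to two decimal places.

98.45%

Ingrid reaches Rowan along 4 paths.
Via Caldera: 100% × 30% = 30%.
Direct stake: 65% = 65%.
Via Quillon → Ridgeback: 100% × 54% × 5% = 2.7%.
Via Caldera → Ridgeback: 100% × 15% × 5% = 0.75%.
Total: 30% + 65% + 2.7% + 0.75% = 98.45%.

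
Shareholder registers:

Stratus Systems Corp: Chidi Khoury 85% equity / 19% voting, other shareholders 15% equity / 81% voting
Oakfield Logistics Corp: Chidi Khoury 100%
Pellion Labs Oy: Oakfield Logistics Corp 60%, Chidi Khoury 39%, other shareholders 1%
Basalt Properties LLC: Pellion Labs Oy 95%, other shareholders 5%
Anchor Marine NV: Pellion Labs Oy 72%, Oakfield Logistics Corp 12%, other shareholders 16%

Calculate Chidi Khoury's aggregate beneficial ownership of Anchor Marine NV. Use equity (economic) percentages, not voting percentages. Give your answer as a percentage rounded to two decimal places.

Chidi reaches Anchor along 3 paths.
Via Oakfield → Pellion: 100% × 60% × 72% = 43.2%.
Via Pellion: 39% × 72% = 28.08%.
Via Oakfield: 100% × 12% = 12%.
Total: 43.2% + 28.08% + 12% = 83.28%.

83.28%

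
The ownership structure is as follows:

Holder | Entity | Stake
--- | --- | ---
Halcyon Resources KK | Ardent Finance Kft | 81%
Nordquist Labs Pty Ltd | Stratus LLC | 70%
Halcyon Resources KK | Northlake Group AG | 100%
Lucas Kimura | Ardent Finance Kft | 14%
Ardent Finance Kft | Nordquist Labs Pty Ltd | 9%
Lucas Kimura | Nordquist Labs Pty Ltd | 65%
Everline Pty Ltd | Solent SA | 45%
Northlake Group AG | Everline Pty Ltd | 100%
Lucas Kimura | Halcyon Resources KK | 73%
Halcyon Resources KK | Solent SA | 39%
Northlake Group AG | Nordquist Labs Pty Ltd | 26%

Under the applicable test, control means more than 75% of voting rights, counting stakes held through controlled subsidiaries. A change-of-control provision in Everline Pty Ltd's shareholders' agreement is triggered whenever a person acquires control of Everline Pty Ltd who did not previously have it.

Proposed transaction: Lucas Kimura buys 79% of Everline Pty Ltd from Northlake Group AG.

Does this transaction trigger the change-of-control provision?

The purchase adds only to Lucas's holdings (Northlake's stake shrinks), so Lucas is the only person who could newly come to control Everline.
Lucas's largest direct stake is 73% in Halcyon, which does not meet the threshold, so Lucas controls no company.
Neither Lucas nor any entity Lucas controls holds any voting interest in Everline.
So before the transaction, Lucas does not control Everline.
After the purchase, Lucas holds 79% of Everline directly, and Northlake's stake falls to 21%.
Lucas holds 79% of Everline, so Lucas controls Everline.
Lucas did not control Everline before and does after, so the clause is triggered.

Yes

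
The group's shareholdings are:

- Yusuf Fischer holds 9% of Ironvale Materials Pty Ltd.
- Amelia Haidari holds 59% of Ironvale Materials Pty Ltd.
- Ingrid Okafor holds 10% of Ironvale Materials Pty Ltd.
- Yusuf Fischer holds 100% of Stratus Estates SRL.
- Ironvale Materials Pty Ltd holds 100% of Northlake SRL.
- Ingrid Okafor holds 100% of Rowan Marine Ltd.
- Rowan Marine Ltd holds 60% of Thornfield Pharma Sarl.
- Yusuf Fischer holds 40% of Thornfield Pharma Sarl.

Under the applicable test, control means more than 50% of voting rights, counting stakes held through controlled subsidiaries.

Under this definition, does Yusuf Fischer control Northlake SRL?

Yusuf holds 100% of Stratus, so Yusuf controls Stratus.
Neither Yusuf nor any entity Yusuf controls holds any voting interest in Northlake.
So Yusuf does not control Northlake.

No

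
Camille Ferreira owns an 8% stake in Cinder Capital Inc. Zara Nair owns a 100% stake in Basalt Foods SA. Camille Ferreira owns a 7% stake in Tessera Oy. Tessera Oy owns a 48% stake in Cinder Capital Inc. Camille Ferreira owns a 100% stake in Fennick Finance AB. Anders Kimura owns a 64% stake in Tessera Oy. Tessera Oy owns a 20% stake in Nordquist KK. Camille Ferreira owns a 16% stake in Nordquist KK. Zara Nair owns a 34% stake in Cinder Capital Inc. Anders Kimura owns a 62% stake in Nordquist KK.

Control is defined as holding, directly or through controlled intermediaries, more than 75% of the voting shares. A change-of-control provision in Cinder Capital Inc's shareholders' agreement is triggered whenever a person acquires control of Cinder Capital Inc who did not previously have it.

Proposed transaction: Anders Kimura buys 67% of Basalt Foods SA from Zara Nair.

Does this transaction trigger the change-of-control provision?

No

The purchase adds only to Anders's holdings (Zara's stake shrinks), so Anders is the only person who could newly come to control Cinder.
Anders's largest direct stake is 64% in Tessera, which does not meet the threshold, so Anders controls no company.
Neither Anders nor any entity Anders controls holds any voting interest in Cinder.
So before the transaction, Anders does not control Cinder.
After the purchase, Anders holds 67% of Basalt directly, and Zara's stake falls to 33%.
Anders's side now holds 67% of Basalt, not > 75%, so Anders still does not control Basalt.
After the transaction, neither Anders nor any entity Anders controls holds a voting interest in Cinder, so Anders still does not control it.
No new person acquires control, so the clause is not triggered.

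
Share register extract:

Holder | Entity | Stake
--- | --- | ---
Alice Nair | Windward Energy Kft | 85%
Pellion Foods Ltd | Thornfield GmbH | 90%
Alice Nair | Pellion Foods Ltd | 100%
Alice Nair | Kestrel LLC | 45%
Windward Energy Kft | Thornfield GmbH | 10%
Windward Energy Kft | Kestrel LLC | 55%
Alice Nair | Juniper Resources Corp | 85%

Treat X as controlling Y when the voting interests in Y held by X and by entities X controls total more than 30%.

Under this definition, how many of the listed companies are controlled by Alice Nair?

5

Alice holds 100% of Pellion, so Alice controls Pellion.
Alice holds 85% of Windward, so Alice controls Windward.
Alice holds 85% of Juniper, so Alice controls Juniper.
Pellion and Windward together hold 90% + 10% = 100% of Thornfield, so Alice controls Thornfield.
Alice and Windward together hold 45% + 55% = 100% of Kestrel, so Alice controls Kestrel.
Alice controls 5 companies.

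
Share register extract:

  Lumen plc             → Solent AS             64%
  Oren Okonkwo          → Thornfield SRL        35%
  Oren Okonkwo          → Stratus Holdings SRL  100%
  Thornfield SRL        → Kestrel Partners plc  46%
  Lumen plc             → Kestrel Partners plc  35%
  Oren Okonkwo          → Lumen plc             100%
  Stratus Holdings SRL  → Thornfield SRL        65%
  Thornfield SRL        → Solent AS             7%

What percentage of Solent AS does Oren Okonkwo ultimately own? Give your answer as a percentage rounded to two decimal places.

71.00%

Oren reaches Solent along 3 paths.
Via Thornfield: 35% × 7% = 2.45%.
Via Stratus → Thornfield: 100% × 65% × 7% = 4.55%.
Via Lumen: 100% × 64% = 64%.
Total: 2.45% + 4.55% + 64% = 71%.
Rounded: 71.00%.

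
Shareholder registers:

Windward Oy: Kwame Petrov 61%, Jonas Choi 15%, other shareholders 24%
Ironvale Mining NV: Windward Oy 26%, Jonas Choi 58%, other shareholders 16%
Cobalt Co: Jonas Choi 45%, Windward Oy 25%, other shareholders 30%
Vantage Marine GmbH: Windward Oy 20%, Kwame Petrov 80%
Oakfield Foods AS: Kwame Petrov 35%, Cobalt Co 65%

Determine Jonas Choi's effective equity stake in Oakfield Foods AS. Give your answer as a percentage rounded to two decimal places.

31.69%

Jonas reaches Oakfield along 2 paths.
Via Cobalt: 45% × 65% = 29.25%.
Via Windward → Cobalt: 15% × 25% × 65% = 2.4375%.
Total: 29.25% + 2.4375% = 31.6875%.
Rounded: 31.69%.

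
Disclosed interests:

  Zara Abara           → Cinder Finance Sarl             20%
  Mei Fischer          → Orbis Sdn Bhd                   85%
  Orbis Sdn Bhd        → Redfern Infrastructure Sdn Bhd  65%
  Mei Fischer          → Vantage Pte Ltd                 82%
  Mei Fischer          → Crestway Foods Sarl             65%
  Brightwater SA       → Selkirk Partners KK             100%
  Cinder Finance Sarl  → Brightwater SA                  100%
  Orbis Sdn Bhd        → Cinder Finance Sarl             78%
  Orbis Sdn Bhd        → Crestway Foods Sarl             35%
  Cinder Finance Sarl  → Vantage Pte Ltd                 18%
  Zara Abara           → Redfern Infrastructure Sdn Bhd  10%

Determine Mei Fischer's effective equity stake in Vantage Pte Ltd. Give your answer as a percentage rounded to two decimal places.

Mei reaches Vantage along 2 paths.
Via Orbis → Cinder: 85% × 78% × 18% = 11.934%.
Direct stake: 82% = 82%.
Total: 11.934% + 82% = 93.934%.
Rounded: 93.93%.

93.93%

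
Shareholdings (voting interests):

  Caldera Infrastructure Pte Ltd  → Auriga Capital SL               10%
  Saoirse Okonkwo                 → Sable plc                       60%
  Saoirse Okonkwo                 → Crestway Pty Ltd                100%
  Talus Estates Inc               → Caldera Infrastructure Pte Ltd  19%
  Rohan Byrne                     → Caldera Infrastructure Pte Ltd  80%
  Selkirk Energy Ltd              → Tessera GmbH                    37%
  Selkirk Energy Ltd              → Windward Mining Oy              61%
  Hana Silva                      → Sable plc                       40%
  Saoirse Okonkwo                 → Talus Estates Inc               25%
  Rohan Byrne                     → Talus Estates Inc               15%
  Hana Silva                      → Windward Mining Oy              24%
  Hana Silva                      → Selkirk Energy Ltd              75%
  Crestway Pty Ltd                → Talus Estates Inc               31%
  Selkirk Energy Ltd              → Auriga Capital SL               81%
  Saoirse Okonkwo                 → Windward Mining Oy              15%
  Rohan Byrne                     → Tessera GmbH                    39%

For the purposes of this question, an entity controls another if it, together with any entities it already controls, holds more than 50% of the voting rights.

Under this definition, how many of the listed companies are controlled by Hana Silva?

Hana holds 75% of Selkirk, so Hana controls Selkirk.
Selkirk and Hana together hold 61% + 24% = 85% of Windward, so Hana controls Windward.
Selkirk holds 81% of Auriga, so Hana controls Auriga.
No other company's threshold is met.
Hana controls 3 companies.

3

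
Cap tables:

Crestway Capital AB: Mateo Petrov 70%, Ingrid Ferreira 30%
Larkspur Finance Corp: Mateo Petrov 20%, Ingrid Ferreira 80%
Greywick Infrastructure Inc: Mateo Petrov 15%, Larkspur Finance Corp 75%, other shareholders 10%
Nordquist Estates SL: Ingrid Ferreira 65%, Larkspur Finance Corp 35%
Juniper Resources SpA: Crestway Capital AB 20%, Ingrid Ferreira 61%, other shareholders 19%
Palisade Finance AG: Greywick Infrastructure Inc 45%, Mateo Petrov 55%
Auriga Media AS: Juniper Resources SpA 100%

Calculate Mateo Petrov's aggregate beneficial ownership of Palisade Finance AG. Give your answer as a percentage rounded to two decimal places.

Mateo reaches Palisade along 3 paths.
Via Greywick: 15% × 45% = 6.75%.
Via Larkspur → Greywick: 20% × 75% × 45% = 6.75%.
Direct stake: 55% = 55%.
Total: 6.75% + 6.75% + 55% = 68.5%.
Rounded: 68.50%.

68.50%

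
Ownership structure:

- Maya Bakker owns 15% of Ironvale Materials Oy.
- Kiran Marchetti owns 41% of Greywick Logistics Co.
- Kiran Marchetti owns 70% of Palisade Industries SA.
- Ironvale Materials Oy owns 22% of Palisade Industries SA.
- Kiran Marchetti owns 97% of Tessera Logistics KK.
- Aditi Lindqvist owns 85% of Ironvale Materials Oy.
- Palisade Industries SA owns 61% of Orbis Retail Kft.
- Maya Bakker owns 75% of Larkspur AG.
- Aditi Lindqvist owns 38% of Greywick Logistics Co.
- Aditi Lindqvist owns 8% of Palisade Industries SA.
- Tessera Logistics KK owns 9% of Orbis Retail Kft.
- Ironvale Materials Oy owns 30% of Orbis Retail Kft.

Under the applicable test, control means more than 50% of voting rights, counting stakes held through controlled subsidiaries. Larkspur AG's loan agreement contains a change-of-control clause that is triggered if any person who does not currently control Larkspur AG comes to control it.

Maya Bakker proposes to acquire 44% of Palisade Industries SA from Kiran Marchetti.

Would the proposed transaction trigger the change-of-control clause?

No

The purchase adds only to Maya's holdings (Kiran's stake shrinks), so Maya is the only person who could newly come to control Larkspur.
Maya holds 75% of Larkspur, so Maya controls Larkspur.
So Maya already controls Larkspur before the transaction.
After the purchase, Maya holds 44% of Palisade directly, and Kiran's stake falls to 26%.
Maya controlled Larkspur already, so this is not a new person acquiring control; every other person's position is unchanged or reduced.
No new person acquires control, so the clause is not triggered.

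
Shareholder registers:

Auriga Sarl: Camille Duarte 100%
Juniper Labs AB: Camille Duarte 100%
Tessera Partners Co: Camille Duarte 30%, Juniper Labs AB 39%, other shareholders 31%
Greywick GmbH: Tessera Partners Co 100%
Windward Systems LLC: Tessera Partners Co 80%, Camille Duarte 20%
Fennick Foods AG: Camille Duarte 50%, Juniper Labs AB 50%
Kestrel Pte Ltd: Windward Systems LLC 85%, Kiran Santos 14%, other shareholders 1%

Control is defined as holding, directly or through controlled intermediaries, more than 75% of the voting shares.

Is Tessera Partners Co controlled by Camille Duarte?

No

Camille holds 100% of Auriga, so Camille controls Auriga.
Camille holds 100% of Juniper, so Camille controls Juniper.
Camille and Juniper together hold 50% + 50% = 100% of Fennick, so Camille controls Fennick.
In Tessera, Camille's side holds only 30% + 39% = 69%, not > 75%.
So Camille does not control Tessera.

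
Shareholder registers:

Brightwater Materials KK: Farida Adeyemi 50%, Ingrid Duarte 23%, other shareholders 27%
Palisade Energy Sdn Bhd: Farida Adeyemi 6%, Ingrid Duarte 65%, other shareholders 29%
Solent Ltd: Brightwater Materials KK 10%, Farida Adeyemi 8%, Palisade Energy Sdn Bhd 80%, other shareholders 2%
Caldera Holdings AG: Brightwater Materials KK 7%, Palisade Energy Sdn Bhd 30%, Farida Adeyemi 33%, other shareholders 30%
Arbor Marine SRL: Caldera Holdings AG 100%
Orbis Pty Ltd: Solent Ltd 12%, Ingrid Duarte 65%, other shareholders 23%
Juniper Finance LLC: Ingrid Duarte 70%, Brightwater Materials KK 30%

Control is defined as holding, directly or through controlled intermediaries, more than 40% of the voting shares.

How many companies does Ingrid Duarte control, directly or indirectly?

Ingrid holds 65% of Palisade, so Ingrid controls Palisade.
Palisade holds 80% of Solent, so Ingrid controls Solent.
Solent and Ingrid together hold 12% + 65% = 77% of Orbis, so Ingrid controls Orbis.
Ingrid holds 70% of Juniper, so Ingrid controls Juniper.
No other company's threshold is met.
Ingrid controls 4 companies.

4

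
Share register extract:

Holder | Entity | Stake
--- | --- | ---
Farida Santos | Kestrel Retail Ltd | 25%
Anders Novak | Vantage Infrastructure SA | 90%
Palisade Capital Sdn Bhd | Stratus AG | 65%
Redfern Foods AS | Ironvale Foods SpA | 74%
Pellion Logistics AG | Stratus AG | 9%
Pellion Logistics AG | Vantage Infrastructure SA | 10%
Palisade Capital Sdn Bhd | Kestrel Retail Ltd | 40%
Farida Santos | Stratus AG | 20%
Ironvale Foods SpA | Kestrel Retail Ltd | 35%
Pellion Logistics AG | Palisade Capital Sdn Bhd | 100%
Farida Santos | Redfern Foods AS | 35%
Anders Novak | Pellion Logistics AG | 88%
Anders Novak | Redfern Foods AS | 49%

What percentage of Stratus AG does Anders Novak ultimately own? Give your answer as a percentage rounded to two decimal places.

Anders reaches Stratus along 2 paths.
Via Pellion: 88% × 9% = 7.92%.
Via Pellion → Palisade: 88% × 100% × 65% = 57.2%.
Total: 7.92% + 57.2% = 65.12%.

65.12%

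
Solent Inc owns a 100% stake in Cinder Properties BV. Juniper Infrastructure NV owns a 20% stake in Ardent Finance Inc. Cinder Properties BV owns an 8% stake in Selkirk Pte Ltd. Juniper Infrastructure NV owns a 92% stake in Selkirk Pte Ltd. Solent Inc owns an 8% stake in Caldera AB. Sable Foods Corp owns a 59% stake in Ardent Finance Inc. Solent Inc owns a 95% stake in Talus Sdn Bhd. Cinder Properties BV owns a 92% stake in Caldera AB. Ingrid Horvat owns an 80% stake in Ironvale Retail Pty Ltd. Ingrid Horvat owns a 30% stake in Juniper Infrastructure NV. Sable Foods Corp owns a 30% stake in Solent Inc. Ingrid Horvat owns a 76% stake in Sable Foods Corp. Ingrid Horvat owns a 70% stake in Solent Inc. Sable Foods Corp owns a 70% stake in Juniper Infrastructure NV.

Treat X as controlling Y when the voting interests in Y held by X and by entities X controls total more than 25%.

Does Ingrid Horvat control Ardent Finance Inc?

Yes

Ingrid holds 76% of Sable, so Ingrid controls Sable.
Ingrid and Sable together hold 30% + 70% = 100% of Juniper, so Ingrid controls Juniper.
Sable and Juniper together hold 59% + 20% = 79% of Ardent, so Ingrid controls Ardent.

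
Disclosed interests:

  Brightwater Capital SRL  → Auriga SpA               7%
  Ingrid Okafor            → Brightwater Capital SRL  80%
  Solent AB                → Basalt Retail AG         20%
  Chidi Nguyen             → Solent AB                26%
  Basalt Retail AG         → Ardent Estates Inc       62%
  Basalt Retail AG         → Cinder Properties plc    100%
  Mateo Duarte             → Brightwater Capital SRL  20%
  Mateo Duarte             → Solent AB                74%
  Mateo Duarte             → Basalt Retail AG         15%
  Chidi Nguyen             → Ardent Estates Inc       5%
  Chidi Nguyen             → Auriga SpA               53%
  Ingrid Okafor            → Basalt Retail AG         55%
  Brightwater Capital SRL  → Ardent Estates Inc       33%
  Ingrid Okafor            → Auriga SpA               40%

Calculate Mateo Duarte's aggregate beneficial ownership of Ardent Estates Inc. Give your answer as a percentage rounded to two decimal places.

Mateo reaches Ardent along 3 paths.
Via Brightwater: 20% × 33% = 6.6%.
Via Basalt: 15% × 62% = 9.3%.
Via Solent → Basalt: 74% × 20% × 62% = 9.176%.
Total: 6.6% + 9.3% + 9.176% = 25.076%.
Rounded: 25.08%.

25.08%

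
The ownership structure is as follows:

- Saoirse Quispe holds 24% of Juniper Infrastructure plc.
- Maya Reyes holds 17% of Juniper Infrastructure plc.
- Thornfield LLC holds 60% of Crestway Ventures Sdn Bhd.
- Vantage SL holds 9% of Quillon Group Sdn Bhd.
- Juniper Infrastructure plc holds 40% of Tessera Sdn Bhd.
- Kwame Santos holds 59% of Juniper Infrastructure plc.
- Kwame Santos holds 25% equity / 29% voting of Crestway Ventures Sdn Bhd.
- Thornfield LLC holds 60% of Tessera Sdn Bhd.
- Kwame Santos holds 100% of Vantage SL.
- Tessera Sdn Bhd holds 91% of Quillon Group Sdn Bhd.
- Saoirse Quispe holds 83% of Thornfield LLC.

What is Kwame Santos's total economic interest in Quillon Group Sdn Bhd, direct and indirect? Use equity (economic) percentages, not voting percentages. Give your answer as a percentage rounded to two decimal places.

30.48%

Kwame reaches Quillon along 2 paths.
Via Juniper → Tessera: 59% × 40% × 91% = 21.476%.
Via Vantage: 100% × 9% = 9%.
Total: 21.476% + 9% = 30.476%.
Rounded: 30.48%.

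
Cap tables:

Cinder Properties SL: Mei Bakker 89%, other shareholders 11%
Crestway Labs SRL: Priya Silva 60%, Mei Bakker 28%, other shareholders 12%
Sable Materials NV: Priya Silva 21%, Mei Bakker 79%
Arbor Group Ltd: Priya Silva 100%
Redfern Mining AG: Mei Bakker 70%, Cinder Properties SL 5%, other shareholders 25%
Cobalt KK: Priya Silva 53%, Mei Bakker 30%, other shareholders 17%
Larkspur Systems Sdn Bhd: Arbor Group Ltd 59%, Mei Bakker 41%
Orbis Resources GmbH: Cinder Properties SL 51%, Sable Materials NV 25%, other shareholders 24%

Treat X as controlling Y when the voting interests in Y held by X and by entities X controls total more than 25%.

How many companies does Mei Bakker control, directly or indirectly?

Mei holds 89% of Cinder, so Mei controls Cinder.
Mei holds 28% of Crestway, so Mei controls Crestway.
Mei holds 79% of Sable, so Mei controls Sable.
Mei and Cinder together hold 70% + 5% = 75% of Redfern, so Mei controls Redfern.
Mei holds 30% of Cobalt, so Mei controls Cobalt.
Mei holds 41% of Larkspur, so Mei controls Larkspur.
Cinder and Sable together hold 51% + 25% = 76% of Orbis, so Mei controls Orbis.
No other company's threshold is met.
Mei controls 7 companies.

7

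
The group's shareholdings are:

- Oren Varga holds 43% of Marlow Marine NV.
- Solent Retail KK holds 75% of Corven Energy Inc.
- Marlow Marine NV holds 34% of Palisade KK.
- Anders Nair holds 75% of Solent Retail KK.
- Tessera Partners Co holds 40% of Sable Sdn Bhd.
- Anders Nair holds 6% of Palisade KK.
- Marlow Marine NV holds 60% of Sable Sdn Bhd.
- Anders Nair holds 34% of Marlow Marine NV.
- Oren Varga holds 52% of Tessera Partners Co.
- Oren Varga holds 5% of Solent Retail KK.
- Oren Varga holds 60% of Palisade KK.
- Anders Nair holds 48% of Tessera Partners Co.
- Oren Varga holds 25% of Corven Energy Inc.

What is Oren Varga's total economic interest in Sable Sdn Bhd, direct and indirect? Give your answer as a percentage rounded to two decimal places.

Oren reaches Sable along 2 paths.
Via Marlow: 43% × 60% = 25.8%.
Via Tessera: 52% × 40% = 20.8%.
Total: 25.8% + 20.8% = 46.6%.
Rounded: 46.60%.

46.60%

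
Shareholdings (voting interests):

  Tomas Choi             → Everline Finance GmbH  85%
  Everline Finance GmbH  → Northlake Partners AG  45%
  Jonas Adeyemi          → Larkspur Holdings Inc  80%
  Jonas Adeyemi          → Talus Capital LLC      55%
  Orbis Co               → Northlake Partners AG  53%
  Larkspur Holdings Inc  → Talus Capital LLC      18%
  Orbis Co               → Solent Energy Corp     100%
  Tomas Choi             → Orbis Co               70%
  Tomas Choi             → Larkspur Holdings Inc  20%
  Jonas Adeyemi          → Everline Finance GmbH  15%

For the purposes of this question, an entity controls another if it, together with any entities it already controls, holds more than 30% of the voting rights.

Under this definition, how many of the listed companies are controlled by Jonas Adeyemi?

2

Jonas holds 80% of Larkspur, so Jonas controls Larkspur.
Jonas and Larkspur together hold 55% + 18% = 73% of Talus, so Jonas controls Talus.
No other company's threshold is met.
Jonas controls 2 companies.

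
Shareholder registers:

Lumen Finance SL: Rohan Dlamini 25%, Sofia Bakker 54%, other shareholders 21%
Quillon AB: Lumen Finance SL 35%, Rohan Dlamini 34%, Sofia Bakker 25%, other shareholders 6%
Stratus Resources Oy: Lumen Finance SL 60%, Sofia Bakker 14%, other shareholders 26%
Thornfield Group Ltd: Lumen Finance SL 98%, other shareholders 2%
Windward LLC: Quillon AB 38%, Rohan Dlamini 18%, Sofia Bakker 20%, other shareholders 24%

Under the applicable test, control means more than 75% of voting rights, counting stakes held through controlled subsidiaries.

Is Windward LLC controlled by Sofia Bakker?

Sofia's largest direct stake is 54% in Lumen, which does not meet the threshold, so Sofia controls no company.
In Windward, Sofia's side holds only 20%, not > 75%.
So Sofia does not control Windward.

No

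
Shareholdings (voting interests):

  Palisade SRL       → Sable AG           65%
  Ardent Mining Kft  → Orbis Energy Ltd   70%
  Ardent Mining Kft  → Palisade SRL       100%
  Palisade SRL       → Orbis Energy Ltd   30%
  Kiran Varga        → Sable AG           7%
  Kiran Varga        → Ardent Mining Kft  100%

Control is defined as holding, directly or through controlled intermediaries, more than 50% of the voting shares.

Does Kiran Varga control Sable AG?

Yes

Kiran holds 100% of Ardent, so Kiran controls Ardent.
Ardent holds 100% of Palisade, so Kiran controls Palisade.
Kiran and Palisade together hold 7% + 65% = 72% of Sable, so Kiran controls Sable.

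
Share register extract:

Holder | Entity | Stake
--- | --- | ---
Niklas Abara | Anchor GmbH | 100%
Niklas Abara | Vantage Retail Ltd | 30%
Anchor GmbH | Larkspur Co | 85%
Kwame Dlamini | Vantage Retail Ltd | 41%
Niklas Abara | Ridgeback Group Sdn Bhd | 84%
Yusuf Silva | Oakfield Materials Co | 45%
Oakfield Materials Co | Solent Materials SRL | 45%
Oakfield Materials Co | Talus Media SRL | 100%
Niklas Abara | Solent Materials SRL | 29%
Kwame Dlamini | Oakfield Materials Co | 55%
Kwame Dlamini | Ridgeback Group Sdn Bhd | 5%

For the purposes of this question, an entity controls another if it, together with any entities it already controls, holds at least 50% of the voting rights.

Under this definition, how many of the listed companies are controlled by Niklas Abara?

3

Niklas holds 100% of Anchor, so Niklas controls Anchor.
Niklas holds 84% of Ridgeback, so Niklas controls Ridgeback.
Anchor holds 85% of Larkspur, so Niklas controls Larkspur.
No other company's threshold is met.
Niklas controls 3 companies.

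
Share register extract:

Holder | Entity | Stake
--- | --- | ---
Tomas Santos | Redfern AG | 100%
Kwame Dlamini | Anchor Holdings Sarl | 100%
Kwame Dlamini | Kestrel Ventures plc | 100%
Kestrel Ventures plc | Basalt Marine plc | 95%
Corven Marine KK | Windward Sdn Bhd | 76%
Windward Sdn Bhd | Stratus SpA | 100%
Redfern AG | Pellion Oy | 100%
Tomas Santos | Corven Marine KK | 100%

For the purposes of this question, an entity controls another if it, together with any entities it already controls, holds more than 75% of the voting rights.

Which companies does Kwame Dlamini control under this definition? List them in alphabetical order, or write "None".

Kwame holds 100% of Kestrel, so Kwame controls Kestrel.
Kwame holds 100% of Anchor, so Kwame controls Anchor.
Kestrel holds 95% of Basalt, so Kwame controls Basalt.
No other company's threshold is met.

Anchor Holdings Sarl, Basalt Marine plc, Kestrel Ventures plc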